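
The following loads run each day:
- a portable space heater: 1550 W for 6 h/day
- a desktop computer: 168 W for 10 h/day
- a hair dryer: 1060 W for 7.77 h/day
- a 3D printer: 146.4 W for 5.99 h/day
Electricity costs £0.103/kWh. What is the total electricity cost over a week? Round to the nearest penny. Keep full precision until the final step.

£14.49

portable space heater: 1550 W × 6 h × 7 d = 65,100 Wh = 65.1 kWh
desktop computer: 168 W × 10 h × 7 d = 11,760 Wh = 11.76 kWh
hair dryer: 1060 W × 7.77 h × 7 d = 57,653 Wh = 57.65 kWh
3D printer: 146.4 W × 5.99 h × 7 d = 6,139 Wh = 6.139 kWh
Total energy = 65.1 + 11.76 + 57.65 + 6.139 = 140.7 kWh
Cost = 140.7 kWh × £0.103 = £14.49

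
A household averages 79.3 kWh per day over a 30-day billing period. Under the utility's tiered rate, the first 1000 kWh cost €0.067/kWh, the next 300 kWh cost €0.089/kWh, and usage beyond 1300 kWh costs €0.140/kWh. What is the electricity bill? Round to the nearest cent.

€244.76

Usage = 79.3 kWh/day × 30 days = 2379 kWh
First 1000 kWh × €0.067 = €67.00
Next 300 kWh × €0.089 = €26.70
Remaining 1079 kWh × €0.140 = €151.06
Total = €244.76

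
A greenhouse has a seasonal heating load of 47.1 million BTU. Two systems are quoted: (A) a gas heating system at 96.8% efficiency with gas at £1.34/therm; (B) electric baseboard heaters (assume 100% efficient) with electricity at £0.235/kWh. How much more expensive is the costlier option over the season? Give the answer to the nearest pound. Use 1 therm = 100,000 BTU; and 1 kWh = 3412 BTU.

Heat load = 47.1 × 10⁶ BTU = 47,100,000 BTU
Gas: input = 47,100,000 / 0.968 = 48,657,025 BTU = 486.6 therm → 486.6 × £1.34 = £652.00
Electric: 47,100,000 BTU / 3412 = 13,800 kWh → × £0.235 = £3,243.99
Difference = |£652.00 − £3,243.99| = £2,591.99 ≈ £2592

£2592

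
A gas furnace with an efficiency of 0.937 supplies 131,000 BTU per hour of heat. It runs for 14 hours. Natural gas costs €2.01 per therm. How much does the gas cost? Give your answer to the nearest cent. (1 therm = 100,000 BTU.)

€39.34

Heat delivered = 131,000 BTU/h × 14 h = 1,834,000 BTU
Gas input = 1,834,000 / 0.937 = 1,957,311 BTU
= 1,957,311 / 100,000 = 19.57 therm
Cost = 19.57 × €2.01/therm = €39.34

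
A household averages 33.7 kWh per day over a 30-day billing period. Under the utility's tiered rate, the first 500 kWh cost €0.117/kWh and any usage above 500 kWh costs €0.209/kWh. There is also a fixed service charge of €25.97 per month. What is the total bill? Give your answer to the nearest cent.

Usage = 33.7 kWh/day × 30 days = 1011 kWh
First 500 kWh × €0.117 = €58.50
Remaining 511 kWh × €0.209 = €106.80
Energy charge = €165.30; + service €25.97 = €191.27

€191.27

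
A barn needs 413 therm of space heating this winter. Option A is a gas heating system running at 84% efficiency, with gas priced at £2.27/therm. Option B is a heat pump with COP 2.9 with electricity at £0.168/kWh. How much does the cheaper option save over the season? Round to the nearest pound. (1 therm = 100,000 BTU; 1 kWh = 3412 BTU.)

£415

Heat load = 413 therm × 100,000 = 41,300,000 BTU
Gas: input = 41,300,000 / 0.84 = 49,166,667 BTU = 491.7 therm → 491.7 × £2.27 = £1,116.08
Heat pump: 41,300,000 BTU / 3412 = 12,100 kWh heat; / 2.9 = 4,174 kWh in → × £0.168 = £701.22
Difference = |£1,116.08 − £701.22| = £414.87 ≈ £415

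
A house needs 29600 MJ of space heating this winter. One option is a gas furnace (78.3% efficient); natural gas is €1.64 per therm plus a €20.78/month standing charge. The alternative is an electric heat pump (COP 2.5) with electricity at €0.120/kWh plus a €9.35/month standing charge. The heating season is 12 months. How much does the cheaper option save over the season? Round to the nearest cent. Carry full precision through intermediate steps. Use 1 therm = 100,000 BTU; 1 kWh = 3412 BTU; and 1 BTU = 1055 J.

€330.11

Heat load = 29600 MJ = 29,600,000,000 J / 1055 = 28,056,872 BTU
Gas: input = 28,056,872 / 0.783 = 35,832,531 BTU = 358.3 therm → 358.3 × €1.64 = €587.65; + 12 × €20.78 standing = €837.01
Heat pump: 28,056,872 BTU / 3412 = 8,223 kWh heat; / 2.5 = 3,289 kWh in → × €0.120 = €394.70; + 12 × €9.35 standing = €506.90
Difference = |€837.01 − €506.90| = €330.11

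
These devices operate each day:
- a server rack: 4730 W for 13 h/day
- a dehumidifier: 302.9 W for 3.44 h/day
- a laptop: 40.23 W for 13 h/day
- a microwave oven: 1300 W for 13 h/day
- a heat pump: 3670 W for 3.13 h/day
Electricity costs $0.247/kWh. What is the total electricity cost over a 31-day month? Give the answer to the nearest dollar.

server rack: 4730 W × 13 h × 31 d = 1,906,190 Wh = 1,906 kWh
dehumidifier: 302.9 W × 3.44 h × 31 d = 32,301 Wh = 32.3 kWh
laptop: 40.23 W × 13 h × 31 d = 16,213 Wh = 16.21 kWh
microwave oven: 1300 W × 13 h × 31 d = 523,900 Wh = 523.9 kWh
heat pump: 3670 W × 3.13 h × 31 d = 356,100 Wh = 356.1 kWh
Total energy = 1,906 + 32.3 + 16.21 + 523.9 + 356.1 = 2,835 kWh
Cost = 2,835 kWh × $0.247 = $700.17 ≈ $700

$700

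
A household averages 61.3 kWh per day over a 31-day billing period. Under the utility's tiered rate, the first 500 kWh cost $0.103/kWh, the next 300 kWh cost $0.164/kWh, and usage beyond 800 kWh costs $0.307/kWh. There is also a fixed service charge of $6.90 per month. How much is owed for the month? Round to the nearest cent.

$445.39

Usage = 61.3 kWh/day × 31 days = 1900.3 kWh
First 500 kWh × $0.103 = $51.50
Next 300 kWh × $0.164 = $49.20
Remaining 1100.3 kWh × $0.307 = $337.79
Energy charge = $438.49; + service $6.90 = $445.39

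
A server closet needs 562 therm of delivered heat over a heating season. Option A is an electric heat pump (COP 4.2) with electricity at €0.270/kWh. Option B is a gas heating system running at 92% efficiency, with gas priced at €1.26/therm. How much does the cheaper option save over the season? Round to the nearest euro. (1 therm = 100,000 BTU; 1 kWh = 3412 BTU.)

Heat load = 562 therm × 100,000 = 56,200,000 BTU
Gas: input = 56,200,000 / 0.92 = 61,086,957 BTU = 610.9 therm → 610.9 × €1.26 = €769.70
Heat pump: 56,200,000 BTU / 3412 = 16,470 kWh heat; / 4.2 = 3,922 kWh in → × €0.270 = €1,058.87
Difference = |€769.70 − €1,058.87| = €289.17 ≈ €289

€289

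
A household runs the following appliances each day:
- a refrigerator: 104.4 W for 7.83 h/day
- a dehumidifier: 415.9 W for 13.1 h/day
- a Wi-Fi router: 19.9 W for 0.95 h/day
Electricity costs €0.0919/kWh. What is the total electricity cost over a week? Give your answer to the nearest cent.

refrigerator: 104.4 W × 7.83 h × 7 d = 5,722 Wh = 5.722 kWh
dehumidifier: 415.9 W × 13.1 h × 7 d = 38,138 Wh = 38.14 kWh
Wi-Fi router: 19.9 W × 0.95 h × 7 d = 132 Wh = 0.1323 kWh
Total energy = 5.722 + 38.14 + 0.1323 = 43.99 kWh
Cost = 43.99 kWh × €0.0919 = €4.04

€4.04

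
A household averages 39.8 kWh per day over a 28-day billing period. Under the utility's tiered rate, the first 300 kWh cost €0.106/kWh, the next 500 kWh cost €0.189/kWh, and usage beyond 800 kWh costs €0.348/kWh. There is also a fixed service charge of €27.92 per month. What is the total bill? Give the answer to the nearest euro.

€264

Usage = 39.8 kWh/day × 28 days = 1114.4 kWh
First 300 kWh × €0.106 = €31.80
Next 500 kWh × €0.189 = €94.50
Remaining 314.4 kWh × €0.348 = €109.41
Energy charge = €235.71; + service €27.92 = €263.63 ≈ €264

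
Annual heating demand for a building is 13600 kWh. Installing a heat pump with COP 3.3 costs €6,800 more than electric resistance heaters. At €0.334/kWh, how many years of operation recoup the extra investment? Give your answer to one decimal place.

2.1 years

Resistance: 13600 kWh × €0.334 = €4,542.40/yr
Heat pump: 13600 / 3.3 = 4121 kWh in → × €0.334 = €1,376.48/yr
Annual savings = €3,165.92
Payback = €6,800 / €3,165.92 = 2.15 years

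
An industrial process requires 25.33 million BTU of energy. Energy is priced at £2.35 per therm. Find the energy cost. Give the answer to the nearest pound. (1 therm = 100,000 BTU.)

25.33 million BTU × (10 therm/million BTU) = 253.3 therm
Cost = 253.3 therm × £2.35/therm = £595.25 ≈ £595

£595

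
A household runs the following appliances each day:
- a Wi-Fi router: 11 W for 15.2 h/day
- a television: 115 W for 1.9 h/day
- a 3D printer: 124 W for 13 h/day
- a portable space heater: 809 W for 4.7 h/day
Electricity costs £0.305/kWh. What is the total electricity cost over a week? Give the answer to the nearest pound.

Wi-Fi router: 11 W × 15.2 h × 7 d = 1,170 Wh = 1.17 kWh
television: 115 W × 1.9 h × 7 d = 1,530 Wh = 1.53 kWh
3D printer: 124 W × 13 h × 7 d = 11,284 Wh = 11.28 kWh
portable space heater: 809 W × 4.7 h × 7 d = 26,616 Wh = 26.62 kWh
Total energy = 1.17 + 1.53 + 11.28 + 26.62 = 40.6 kWh
Cost = 40.6 kWh × £0.305 = £12.38 ≈ £12

£12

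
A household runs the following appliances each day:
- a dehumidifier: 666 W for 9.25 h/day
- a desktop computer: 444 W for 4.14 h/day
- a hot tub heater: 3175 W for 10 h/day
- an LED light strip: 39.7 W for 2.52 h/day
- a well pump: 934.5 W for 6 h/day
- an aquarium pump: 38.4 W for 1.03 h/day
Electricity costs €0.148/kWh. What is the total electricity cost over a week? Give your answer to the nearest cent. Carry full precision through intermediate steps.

€47.13

dehumidifier: 666 W × 9.25 h × 7 d = 43,124 Wh = 43.12 kWh
desktop computer: 444 W × 4.14 h × 7 d = 12,867 Wh = 12.87 kWh
hot tub heater: 3175 W × 10 h × 7 d = 222,250 Wh = 222.2 kWh
LED light strip: 39.7 W × 2.52 h × 7 d = 700 Wh = 0.7003 kWh
well pump: 934.5 W × 6 h × 7 d = 39,249 Wh = 39.25 kWh
aquarium pump: 38.4 W × 1.03 h × 7 d = 277 Wh = 0.2769 kWh
Total energy = 43.12 + 12.87 + 222.2 + 0.7003 + 39.25 + 0.2769 = 318.5 kWh
Cost = 318.5 kWh × €0.148 = €47.13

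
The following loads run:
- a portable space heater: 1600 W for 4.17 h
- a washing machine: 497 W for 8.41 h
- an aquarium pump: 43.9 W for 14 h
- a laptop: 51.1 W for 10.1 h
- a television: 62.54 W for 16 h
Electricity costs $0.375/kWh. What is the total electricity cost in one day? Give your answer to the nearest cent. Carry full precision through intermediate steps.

$4.87

portable space heater: 1600 W × 4.17 h = 6,672 Wh = 6.672 kWh
washing machine: 497 W × 8.41 h = 4,180 Wh = 4.18 kWh
aquarium pump: 43.9 W × 14 h = 615 Wh = 0.6146 kWh
laptop: 51.1 W × 10.1 h = 516 Wh = 0.5161 kWh
television: 62.54 W × 16 h = 1,001 Wh = 1.001 kWh
Total energy = 6.672 + 4.18 + 0.6146 + 0.5161 + 1.001 = 12.98 kWh
Cost = 12.98 kWh × $0.375 = $4.87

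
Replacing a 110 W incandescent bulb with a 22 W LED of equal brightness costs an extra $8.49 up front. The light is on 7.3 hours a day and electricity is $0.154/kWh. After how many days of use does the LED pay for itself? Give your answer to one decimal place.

85.8 days

Power saved = 110 − 22 = 88 W
Daily energy saved = 88 W × 7.3 h = 642.4 Wh = 0.6424 kWh
Daily savings = 0.6424 × $0.154 = $0.0989
Payback = $8.49 / $0.0989 per day = 85.82 days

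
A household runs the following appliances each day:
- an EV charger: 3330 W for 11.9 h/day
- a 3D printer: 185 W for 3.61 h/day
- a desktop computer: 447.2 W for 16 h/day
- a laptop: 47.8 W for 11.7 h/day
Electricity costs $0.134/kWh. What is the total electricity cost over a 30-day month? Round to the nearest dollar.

EV charger: 3330 W × 11.9 h × 30 d = 1,188,810 Wh = 1,189 kWh
3D printer: 185 W × 3.61 h × 30 d = 20,036 Wh = 20.04 kWh
desktop computer: 447.2 W × 16 h × 30 d = 214,656 Wh = 214.7 kWh
laptop: 47.8 W × 11.7 h × 30 d = 16,778 Wh = 16.78 kWh
Total energy = 1,189 + 20.04 + 214.7 + 16.78 = 1,440 kWh
Cost = 1,440 kWh × $0.134 = $193.00

$193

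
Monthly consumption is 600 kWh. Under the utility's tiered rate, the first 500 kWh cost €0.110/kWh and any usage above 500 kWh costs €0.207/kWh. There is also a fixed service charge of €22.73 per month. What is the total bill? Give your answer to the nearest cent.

First 500 kWh × €0.110 = €55.00
Remaining 100 kWh × €0.207 = €20.70
Energy charge = €75.70; + service €22.73 = €98.43

€98.43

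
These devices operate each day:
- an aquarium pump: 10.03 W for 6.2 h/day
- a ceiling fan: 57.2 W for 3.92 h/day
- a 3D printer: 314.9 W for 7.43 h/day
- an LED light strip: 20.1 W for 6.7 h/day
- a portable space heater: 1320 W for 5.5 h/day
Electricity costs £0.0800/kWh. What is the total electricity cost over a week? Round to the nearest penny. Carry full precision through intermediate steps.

aquarium pump: 10.03 W × 6.2 h × 7 d = 435 Wh = 0.4353 kWh
ceiling fan: 57.2 W × 3.92 h × 7 d = 1,570 Wh = 1.57 kWh
3D printer: 314.9 W × 7.43 h × 7 d = 16,378 Wh = 16.38 kWh
LED light strip: 20.1 W × 6.7 h × 7 d = 943 Wh = 0.9427 kWh
portable space heater: 1320 W × 5.5 h × 7 d = 50,820 Wh = 50.82 kWh
Total energy = 0.4353 + 1.57 + 16.38 + 0.9427 + 50.82 = 70.15 kWh
Cost = 70.15 kWh × £0.0800 = £5.61

£5.61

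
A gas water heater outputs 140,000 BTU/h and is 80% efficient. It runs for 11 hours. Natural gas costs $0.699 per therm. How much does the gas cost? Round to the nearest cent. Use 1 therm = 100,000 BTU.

$13.46

Heat delivered = 140,000 BTU/h × 11 h = 1,540,000 BTU
Gas input = 1,540,000 / 0.80 = 1,925,000 BTU
= 1,925,000 / 100,000 = 19.25 therm
Cost = 19.25 × $0.699/therm = $13.46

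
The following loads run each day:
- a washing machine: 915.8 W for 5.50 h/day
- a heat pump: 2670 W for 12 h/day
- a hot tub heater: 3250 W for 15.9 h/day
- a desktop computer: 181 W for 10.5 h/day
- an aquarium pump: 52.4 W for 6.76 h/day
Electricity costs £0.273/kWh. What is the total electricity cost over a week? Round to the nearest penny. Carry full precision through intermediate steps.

washing machine: 915.8 W × 5.50 h × 7 d = 35,258 Wh = 35.26 kWh
heat pump: 2670 W × 12 h × 7 d = 224,280 Wh = 224.3 kWh
hot tub heater: 3250 W × 15.9 h × 7 d = 361,725 Wh = 361.7 kWh
desktop computer: 181 W × 10.5 h × 7 d = 13,304 Wh = 13.3 kWh
aquarium pump: 52.4 W × 6.76 h × 7 d = 2,480 Wh = 2.48 kWh
Total energy = 35.26 + 224.3 + 361.7 + 13.3 + 2.48 = 637 kWh
Cost = 637 kWh × £0.273 = £173.91

£173.91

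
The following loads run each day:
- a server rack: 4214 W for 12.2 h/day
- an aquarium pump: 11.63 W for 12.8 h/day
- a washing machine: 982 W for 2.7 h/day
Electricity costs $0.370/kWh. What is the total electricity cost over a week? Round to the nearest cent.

server rack: 4214 W × 12.2 h × 7 d = 359,876 Wh = 359.9 kWh
aquarium pump: 11.63 W × 12.8 h × 7 d = 1,042 Wh = 1.042 kWh
washing machine: 982 W × 2.7 h × 7 d = 18,560 Wh = 18.56 kWh
Total energy = 359.9 + 1.042 + 18.56 = 379.5 kWh
Cost = 379.5 kWh × $0.370 = $140.41

$140.41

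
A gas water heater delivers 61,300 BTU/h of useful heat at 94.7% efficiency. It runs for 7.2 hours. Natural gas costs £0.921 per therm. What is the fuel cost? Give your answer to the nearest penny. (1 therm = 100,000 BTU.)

Heat delivered = 61,300 BTU/h × 7.2 h = 441,360 BTU
Gas input = 441,360 / 0.947 = 466,061 BTU
= 466,061 / 100,000 = 4.661 therm
Cost = 4.661 × £0.921/therm = £4.29

£4.29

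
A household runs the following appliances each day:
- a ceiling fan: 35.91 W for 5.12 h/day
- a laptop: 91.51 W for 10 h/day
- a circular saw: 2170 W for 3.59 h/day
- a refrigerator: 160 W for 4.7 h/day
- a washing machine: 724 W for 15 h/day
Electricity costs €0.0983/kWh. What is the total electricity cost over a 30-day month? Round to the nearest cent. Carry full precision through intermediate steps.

ceiling fan: 35.91 W × 5.12 h × 30 d = 5,516 Wh = 5.516 kWh
laptop: 91.51 W × 10 h × 30 d = 27,453 Wh = 27.45 kWh
circular saw: 2170 W × 3.59 h × 30 d = 233,709 Wh = 233.7 kWh
refrigerator: 160 W × 4.7 h × 30 d = 22,560 Wh = 22.56 kWh
washing machine: 724 W × 15 h × 30 d = 325,800 Wh = 325.8 kWh
Total energy = 5.516 + 27.45 + 233.7 + 22.56 + 325.8 = 615 kWh
Cost = 615 kWh × €0.0983 = €60.46

€60.46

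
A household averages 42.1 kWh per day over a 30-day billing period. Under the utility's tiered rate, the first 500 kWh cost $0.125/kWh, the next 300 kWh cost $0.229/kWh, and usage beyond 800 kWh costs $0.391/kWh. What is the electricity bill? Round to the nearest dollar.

Usage = 42.1 kWh/day × 30 days = 1263 kWh
First 500 kWh × $0.125 = $62.50
Next 300 kWh × $0.229 = $68.70
Remaining 463 kWh × $0.391 = $181.03
Total = $312.23 ≈ $312

$312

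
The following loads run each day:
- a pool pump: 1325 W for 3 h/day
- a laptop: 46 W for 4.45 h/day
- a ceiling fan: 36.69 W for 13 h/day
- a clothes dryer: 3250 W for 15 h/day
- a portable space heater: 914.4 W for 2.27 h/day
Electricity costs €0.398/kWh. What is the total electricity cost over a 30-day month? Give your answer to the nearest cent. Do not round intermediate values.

pool pump: 1325 W × 3 h × 30 d = 119,250 Wh = 119.2 kWh
laptop: 46 W × 4.45 h × 30 d = 6,141 Wh = 6.141 kWh
ceiling fan: 36.69 W × 13 h × 30 d = 14,309 Wh = 14.31 kWh
clothes dryer: 3250 W × 15 h × 30 d = 1,462,500 Wh = 1,462 kWh
portable space heater: 914.4 W × 2.27 h × 30 d = 62,271 Wh = 62.27 kWh
Total energy = 119.2 + 6.141 + 14.31 + 1,462 + 62.27 = 1,664 kWh
Cost = 1,664 kWh × €0.398 = €662.46

€662.46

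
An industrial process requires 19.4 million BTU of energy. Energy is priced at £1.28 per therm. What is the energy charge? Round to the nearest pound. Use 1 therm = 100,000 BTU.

£248

19.4 million BTU × (10 therm/million BTU) = 194 therm
Cost = 194 therm × £1.28/therm = £248.32 ≈ £248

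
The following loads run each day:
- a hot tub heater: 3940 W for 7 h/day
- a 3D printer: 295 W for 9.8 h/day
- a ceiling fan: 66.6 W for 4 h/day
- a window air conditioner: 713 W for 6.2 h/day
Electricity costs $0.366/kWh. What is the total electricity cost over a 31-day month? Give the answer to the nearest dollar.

hot tub heater: 3940 W × 7 h × 31 d = 854,980 Wh = 855 kWh
3D printer: 295 W × 9.8 h × 31 d = 89,621 Wh = 89.62 kWh
ceiling fan: 66.6 W × 4 h × 31 d = 8,258 Wh = 8.258 kWh
window air conditioner: 713 W × 6.2 h × 31 d = 137,039 Wh = 137 kWh
Total energy = 855 + 89.62 + 8.258 + 137 = 1,090 kWh
Cost = 1,090 kWh × $0.366 = $398.90 ≈ $399

$399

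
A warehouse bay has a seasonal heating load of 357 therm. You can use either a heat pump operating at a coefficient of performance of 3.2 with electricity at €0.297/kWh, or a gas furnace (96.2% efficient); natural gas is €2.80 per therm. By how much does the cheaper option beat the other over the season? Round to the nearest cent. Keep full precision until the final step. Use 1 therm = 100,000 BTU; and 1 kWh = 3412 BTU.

€67.98

Heat load = 357 therm × 100,000 = 35,700,000 BTU
Gas: input = 35,700,000 / 0.962 = 37,110,187 BTU = 371.1 therm → 371.1 × €2.80 = €1,039.09
Heat pump: 35,700,000 BTU / 3412 = 10,460 kWh heat; / 3.2 = 3,270 kWh in → × €0.297 = €971.10
Difference = |€1,039.09 − €971.10| = €67.98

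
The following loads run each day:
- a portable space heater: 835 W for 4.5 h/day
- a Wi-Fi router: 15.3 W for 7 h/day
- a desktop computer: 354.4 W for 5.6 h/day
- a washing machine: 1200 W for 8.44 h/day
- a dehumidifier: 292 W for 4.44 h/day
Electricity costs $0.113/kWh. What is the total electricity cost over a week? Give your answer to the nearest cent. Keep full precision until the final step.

portable space heater: 835 W × 4.5 h × 7 d = 26,302 Wh = 26.3 kWh
Wi-Fi router: 15.3 W × 7 h × 7 d = 750 Wh = 0.7497 kWh
desktop computer: 354.4 W × 5.6 h × 7 d = 13,892 Wh = 13.89 kWh
washing machine: 1200 W × 8.44 h × 7 d = 70,896 Wh = 70.9 kWh
dehumidifier: 292 W × 4.44 h × 7 d = 9,075 Wh = 9.075 kWh
Total energy = 26.3 + 0.7497 + 13.89 + 70.9 + 9.075 = 120.9 kWh
Cost = 120.9 kWh × $0.113 = $13.66

$13.66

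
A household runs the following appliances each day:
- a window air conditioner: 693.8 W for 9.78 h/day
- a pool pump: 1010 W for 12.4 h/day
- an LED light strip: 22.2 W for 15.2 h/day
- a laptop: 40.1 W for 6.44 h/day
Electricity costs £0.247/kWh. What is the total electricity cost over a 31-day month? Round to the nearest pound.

£152

window air conditioner: 693.8 W × 9.78 h × 31 d = 210,346 Wh = 210.3 kWh
pool pump: 1010 W × 12.4 h × 31 d = 388,244 Wh = 388.2 kWh
LED light strip: 22.2 W × 15.2 h × 31 d = 10,461 Wh = 10.46 kWh
laptop: 40.1 W × 6.44 h × 31 d = 8,006 Wh = 8.006 kWh
Total energy = 210.3 + 388.2 + 10.46 + 8.006 = 617.1 kWh
Cost = 617.1 kWh × £0.247 = £152.41 ≈ £152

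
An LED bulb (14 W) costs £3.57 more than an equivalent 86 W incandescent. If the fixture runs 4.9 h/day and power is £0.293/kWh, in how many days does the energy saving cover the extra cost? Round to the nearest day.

35 days

Power saved = 86 − 14 = 72 W
Daily energy saved = 72 W × 4.9 h = 352.8 Wh = 0.3528 kWh
Daily savings = 0.3528 × £0.293 = £0.1034
Payback = £3.57 / £0.1034 per day = 34.54 days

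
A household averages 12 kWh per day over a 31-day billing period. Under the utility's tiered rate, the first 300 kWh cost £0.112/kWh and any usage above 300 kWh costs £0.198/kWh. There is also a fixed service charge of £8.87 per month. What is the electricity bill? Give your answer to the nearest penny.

Usage = 12 kWh/day × 31 days = 372 kWh
First 300 kWh × £0.112 = £33.60
Remaining 72 kWh × £0.198 = £14.26
Energy charge = £47.86; + service £8.87 = £56.73

£56.73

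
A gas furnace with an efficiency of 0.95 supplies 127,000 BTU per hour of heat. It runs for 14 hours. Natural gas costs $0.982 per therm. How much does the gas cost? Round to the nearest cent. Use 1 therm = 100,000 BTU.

$18.38

Heat delivered = 127,000 BTU/h × 14 h = 1,778,000 BTU
Gas input = 1,778,000 / 0.95 = 1,871,579 BTU
= 1,871,579 / 100,000 = 18.72 therm
Cost = 18.72 × $0.982/therm = $18.38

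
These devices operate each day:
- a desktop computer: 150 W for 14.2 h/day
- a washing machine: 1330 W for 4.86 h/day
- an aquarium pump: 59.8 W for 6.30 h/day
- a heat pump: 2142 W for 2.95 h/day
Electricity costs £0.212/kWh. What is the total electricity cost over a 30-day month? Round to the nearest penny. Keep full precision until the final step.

desktop computer: 150 W × 14.2 h × 30 d = 63,900 Wh = 63.9 kWh
washing machine: 1330 W × 4.86 h × 30 d = 193,914 Wh = 193.9 kWh
aquarium pump: 59.8 W × 6.30 h × 30 d = 11,302 Wh = 11.3 kWh
heat pump: 2142 W × 2.95 h × 30 d = 189,567 Wh = 189.6 kWh
Total energy = 63.9 + 193.9 + 11.3 + 189.6 = 458.7 kWh
Cost = 458.7 kWh × £0.212 = £97.24

£97.24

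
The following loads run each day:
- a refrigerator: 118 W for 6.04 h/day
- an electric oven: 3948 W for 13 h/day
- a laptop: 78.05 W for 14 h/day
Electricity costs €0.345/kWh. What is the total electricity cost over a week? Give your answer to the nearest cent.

€128.31

refrigerator: 118 W × 6.04 h × 7 d = 4,989 Wh = 4.989 kWh
electric oven: 3948 W × 13 h × 7 d = 359,268 Wh = 359.3 kWh
laptop: 78.05 W × 14 h × 7 d = 7,649 Wh = 7.649 kWh
Total energy = 4.989 + 359.3 + 7.649 = 371.9 kWh
Cost = 371.9 kWh × €0.345 = €128.31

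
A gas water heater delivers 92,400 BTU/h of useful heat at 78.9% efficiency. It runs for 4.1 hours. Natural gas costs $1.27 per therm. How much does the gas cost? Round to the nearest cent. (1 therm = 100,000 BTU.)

$6.10

Heat delivered = 92,400 BTU/h × 4.1 h = 378,840 BTU
Gas input = 378,840 / 0.789 = 480,152 BTU
= 480,152 / 100,000 = 4.802 therm
Cost = 4.802 × $1.27/therm = $6.10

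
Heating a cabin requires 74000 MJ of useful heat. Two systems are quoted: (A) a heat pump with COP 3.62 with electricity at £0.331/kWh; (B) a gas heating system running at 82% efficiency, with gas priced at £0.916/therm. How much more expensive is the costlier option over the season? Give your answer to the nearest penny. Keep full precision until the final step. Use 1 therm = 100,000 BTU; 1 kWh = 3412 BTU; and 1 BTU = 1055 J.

£1096.17

Heat load = 74000 MJ = 74,000,000,000 J / 1055 = 70,142,180 BTU
Gas: input = 70,142,180 / 0.82 = 85,539,244 BTU = 855.4 therm → 855.4 × £0.916 = £783.54
Heat pump: 70,142,180 BTU / 3412 = 20,560 kWh heat; / 3.62 = 5,679 kWh in → × £0.331 = £1,879.70
Difference = |£783.54 − £1,879.70| = £1,096.17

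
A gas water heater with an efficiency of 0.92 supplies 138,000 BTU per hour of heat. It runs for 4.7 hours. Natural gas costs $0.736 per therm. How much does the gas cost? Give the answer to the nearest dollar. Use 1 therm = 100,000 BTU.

Heat delivered = 138,000 BTU/h × 4.7 h = 648,600 BTU
Gas input = 648,600 / 0.92 = 705,000 BTU
= 705,000 / 100,000 = 7.05 therm
Cost = 7.05 × $0.736/therm = $5.19 ≈ $5

$5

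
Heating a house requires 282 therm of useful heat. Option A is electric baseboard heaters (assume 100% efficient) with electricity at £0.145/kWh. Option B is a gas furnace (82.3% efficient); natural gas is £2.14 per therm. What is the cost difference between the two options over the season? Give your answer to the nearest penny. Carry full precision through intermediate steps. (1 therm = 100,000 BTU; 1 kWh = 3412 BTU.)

£465.15

Heat load = 282 therm × 100,000 = 28,200,000 BTU
Gas: input = 28,200,000 / 0.823 = 34,264,885 BTU = 342.6 therm → 342.6 × £2.14 = £733.27
Electric: 28,200,000 BTU / 3412 = 8,265 kWh → × £0.145 = £1,198.42
Difference = |£733.27 − £1,198.42| = £465.15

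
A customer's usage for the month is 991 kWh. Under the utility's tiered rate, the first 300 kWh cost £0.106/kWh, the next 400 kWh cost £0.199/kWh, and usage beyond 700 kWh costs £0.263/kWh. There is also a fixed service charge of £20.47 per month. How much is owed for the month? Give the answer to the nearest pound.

First 300 kWh × £0.106 = £31.80
Next 400 kWh × £0.199 = £79.60
Remaining 291 kWh × £0.263 = £76.53
Energy charge = £187.93; + service £20.47 = £208.40 ≈ £208

£208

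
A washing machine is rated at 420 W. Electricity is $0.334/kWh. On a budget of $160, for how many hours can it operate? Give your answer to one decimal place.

Energy budget = $160 / $0.334 per kWh = 479 kWh = 479,042 Wh
Runtime = 479,042 Wh / 420 W = 1,141 h

1140.6 h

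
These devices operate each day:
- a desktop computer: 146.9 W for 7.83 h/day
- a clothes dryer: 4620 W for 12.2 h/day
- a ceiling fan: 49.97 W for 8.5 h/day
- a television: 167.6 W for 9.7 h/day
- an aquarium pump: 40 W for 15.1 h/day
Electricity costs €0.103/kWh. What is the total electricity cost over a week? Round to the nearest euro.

€43

desktop computer: 146.9 W × 7.83 h × 7 d = 8,052 Wh = 8.052 kWh
clothes dryer: 4620 W × 12.2 h × 7 d = 394,548 Wh = 394.5 kWh
ceiling fan: 49.97 W × 8.5 h × 7 d = 2,973 Wh = 2.973 kWh
television: 167.6 W × 9.7 h × 7 d = 11,380 Wh = 11.38 kWh
aquarium pump: 40 W × 15.1 h × 7 d = 4,228 Wh = 4.228 kWh
Total energy = 8.052 + 394.5 + 2.973 + 11.38 + 4.228 = 421.2 kWh
Cost = 421.2 kWh × €0.103 = €43.38 ≈ €43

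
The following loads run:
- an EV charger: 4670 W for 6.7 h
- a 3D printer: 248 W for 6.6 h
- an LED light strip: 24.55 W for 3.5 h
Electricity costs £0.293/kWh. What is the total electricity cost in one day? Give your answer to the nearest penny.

£9.67

EV charger: 4670 W × 6.7 h = 31,289 Wh = 31.29 kWh
3D printer: 248 W × 6.6 h = 1,637 Wh = 1.637 kWh
LED light strip: 24.55 W × 3.5 h = 86 Wh = 0.08593 kWh
Total energy = 31.29 + 1.637 + 0.08593 = 33.01 kWh
Cost = 33.01 kWh × £0.293 = £9.67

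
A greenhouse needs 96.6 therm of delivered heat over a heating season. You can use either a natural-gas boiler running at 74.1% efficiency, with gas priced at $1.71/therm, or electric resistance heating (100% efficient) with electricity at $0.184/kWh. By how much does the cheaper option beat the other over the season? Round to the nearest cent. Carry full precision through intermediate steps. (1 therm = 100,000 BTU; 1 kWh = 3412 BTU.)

Heat load = 96.6 therm × 100,000 = 9,660,000 BTU
Gas: input = 9,660,000 / 0.741 = 13,036,437 BTU = 130.4 therm → 130.4 × $1.71 = $222.92
Electric: 9,660,000 BTU / 3412 = 2,831 kWh → × $0.184 = $520.94
Difference = |$222.92 − $520.94| = $298.01

$298.01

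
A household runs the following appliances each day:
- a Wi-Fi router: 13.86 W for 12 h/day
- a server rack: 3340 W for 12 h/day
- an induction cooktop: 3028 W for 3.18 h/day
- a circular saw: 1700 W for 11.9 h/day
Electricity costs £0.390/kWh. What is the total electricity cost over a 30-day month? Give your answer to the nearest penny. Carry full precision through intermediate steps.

£820.23

Wi-Fi router: 13.86 W × 12 h × 30 d = 4,990 Wh = 4.99 kWh
server rack: 3340 W × 12 h × 30 d = 1,202,400 Wh = 1,202 kWh
induction cooktop: 3028 W × 3.18 h × 30 d = 288,871 Wh = 288.9 kWh
circular saw: 1700 W × 11.9 h × 30 d = 606,900 Wh = 606.9 kWh
Total energy = 4.99 + 1,202 + 288.9 + 606.9 = 2,103 kWh
Cost = 2,103 kWh × £0.390 = £820.23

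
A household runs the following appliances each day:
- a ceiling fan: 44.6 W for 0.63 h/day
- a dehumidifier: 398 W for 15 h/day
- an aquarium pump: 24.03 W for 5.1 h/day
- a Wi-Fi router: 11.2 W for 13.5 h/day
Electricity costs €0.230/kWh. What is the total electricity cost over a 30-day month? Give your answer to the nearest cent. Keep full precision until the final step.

ceiling fan: 44.6 W × 0.63 h × 30 d = 843 Wh = 0.8429 kWh
dehumidifier: 398 W × 15 h × 30 d = 179,100 Wh = 179.1 kWh
aquarium pump: 24.03 W × 5.1 h × 30 d = 3,677 Wh = 3.677 kWh
Wi-Fi router: 11.2 W × 13.5 h × 30 d = 4,536 Wh = 4.536 kWh
Total energy = 0.8429 + 179.1 + 3.677 + 4.536 = 188.2 kWh
Cost = 188.2 kWh × €0.230 = €43.28

€43.28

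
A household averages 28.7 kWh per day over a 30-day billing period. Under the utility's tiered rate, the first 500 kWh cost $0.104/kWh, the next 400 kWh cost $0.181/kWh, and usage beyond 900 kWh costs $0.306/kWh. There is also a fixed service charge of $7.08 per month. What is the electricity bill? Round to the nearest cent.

$124.42

Usage = 28.7 kWh/day × 30 days = 861 kWh
First 500 kWh × $0.104 = $52.00
Next 361 kWh × $0.181 = $65.34
Remaining tier: 0 kWh (not reached)
Energy charge = $117.34; + service $7.08 = $124.42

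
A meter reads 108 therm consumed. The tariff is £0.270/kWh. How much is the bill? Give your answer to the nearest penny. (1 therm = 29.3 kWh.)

£854.39

108 therm × (29.3 kWh/therm) = 3,164 kWh
Cost = 3,164 kWh × £0.270/kWh = £854.39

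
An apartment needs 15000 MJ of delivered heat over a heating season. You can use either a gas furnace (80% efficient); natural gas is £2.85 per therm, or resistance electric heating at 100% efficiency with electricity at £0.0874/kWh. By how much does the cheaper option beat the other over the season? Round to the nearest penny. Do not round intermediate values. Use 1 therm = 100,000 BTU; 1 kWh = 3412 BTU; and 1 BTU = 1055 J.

£142.32

Heat load = 15000 MJ = 15,000,000,000 J / 1055 = 14,218,009 BTU
Gas: input = 14,218,009 / 0.800 = 17,772,512 BTU = 177.7 therm → 177.7 × £2.85 = £506.52
Electric: 14,218,009 BTU / 3412 = 4,167 kWh → × £0.0874 = £364.20
Difference = |£506.52 − £364.20| = £142.32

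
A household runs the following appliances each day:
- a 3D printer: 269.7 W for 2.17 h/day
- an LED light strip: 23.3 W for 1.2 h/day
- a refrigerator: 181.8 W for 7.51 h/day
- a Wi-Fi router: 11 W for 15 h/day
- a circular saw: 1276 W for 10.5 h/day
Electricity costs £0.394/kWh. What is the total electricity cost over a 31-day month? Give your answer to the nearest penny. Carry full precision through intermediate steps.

£189.82

3D printer: 269.7 W × 2.17 h × 31 d = 18,143 Wh = 18.14 kWh
LED light strip: 23.3 W × 1.2 h × 31 d = 867 Wh = 0.8668 kWh
refrigerator: 181.8 W × 7.51 h × 31 d = 42,325 Wh = 42.32 kWh
Wi-Fi router: 11 W × 15 h × 31 d = 5,115 Wh = 5.115 kWh
circular saw: 1276 W × 10.5 h × 31 d = 415,338 Wh = 415.3 kWh
Total energy = 18.14 + 0.8668 + 42.32 + 5.115 + 415.3 = 481.8 kWh
Cost = 481.8 kWh × £0.394 = £189.82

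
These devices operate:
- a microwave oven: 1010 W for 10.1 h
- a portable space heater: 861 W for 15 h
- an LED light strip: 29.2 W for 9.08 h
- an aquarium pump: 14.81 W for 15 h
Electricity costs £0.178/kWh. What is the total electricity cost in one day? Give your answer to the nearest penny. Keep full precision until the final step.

microwave oven: 1010 W × 10.1 h = 10,201 Wh = 10.2 kWh
portable space heater: 861 W × 15 h = 12,915 Wh = 12.91 kWh
LED light strip: 29.2 W × 9.08 h = 265 Wh = 0.2651 kWh
aquarium pump: 14.81 W × 15 h = 222 Wh = 0.2222 kWh
Total energy = 10.2 + 12.91 + 0.2651 + 0.2222 = 23.6 kWh
Cost = 23.6 kWh × £0.178 = £4.20

£4.20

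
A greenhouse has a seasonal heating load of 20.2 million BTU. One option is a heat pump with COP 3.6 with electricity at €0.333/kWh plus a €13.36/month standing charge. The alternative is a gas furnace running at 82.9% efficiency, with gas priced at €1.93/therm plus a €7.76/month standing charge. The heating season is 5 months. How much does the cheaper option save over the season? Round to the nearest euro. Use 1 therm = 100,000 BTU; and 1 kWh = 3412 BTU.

Heat load = 20.2 × 10⁶ BTU = 20,200,000 BTU
Gas: input = 20,200,000 / 0.829 = 24,366,707 BTU = 243.7 therm → 243.7 × €1.93 = €470.28; + 5 × €7.76 standing = €509.08
Heat pump: 20,200,000 BTU / 3412 = 5,920 kWh heat; / 3.6 = 1,645 kWh in → × €0.333 = €547.63; + 5 × €13.36 standing = €614.43
Difference = |€509.08 − €614.43| = €105.35 ≈ €105

€105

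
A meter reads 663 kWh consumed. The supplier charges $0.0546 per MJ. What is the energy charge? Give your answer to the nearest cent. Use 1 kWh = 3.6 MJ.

663 kWh × (3.6 MJ/kWh) = 2,387 MJ
Cost = 2,387 MJ × $0.0546/MJ = $130.32

$130.32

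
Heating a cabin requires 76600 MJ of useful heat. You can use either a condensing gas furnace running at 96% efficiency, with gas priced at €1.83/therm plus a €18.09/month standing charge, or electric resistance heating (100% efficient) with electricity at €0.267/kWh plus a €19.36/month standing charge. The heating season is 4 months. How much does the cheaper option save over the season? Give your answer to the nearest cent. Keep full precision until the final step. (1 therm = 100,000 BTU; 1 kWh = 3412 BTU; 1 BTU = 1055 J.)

€4302.72

Heat load = 76600 MJ = 76,600,000,000 J / 1055 = 72,606,635 BTU
Gas: input = 72,606,635 / 0.96 = 75,631,912 BTU = 756.3 therm → 756.3 × €1.83 = €1,384.06; + 4 × €18.09 standing = €1,456.42
Electric: 72,606,635 BTU / 3412 = 21,280 kWh → × €0.267 = €5,681.70; + 4 × €19.36 standing = €5,759.14
Difference = |€1,456.42 − €5,759.14| = €4,302.72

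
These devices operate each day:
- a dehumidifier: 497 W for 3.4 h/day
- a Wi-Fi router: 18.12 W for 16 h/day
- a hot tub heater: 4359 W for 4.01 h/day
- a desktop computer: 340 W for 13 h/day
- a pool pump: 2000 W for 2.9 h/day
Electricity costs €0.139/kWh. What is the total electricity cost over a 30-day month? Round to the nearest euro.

dehumidifier: 497 W × 3.4 h × 30 d = 50,694 Wh = 50.69 kWh
Wi-Fi router: 18.12 W × 16 h × 30 d = 8,698 Wh = 8.698 kWh
hot tub heater: 4359 W × 4.01 h × 30 d = 524,388 Wh = 524.4 kWh
desktop computer: 340 W × 13 h × 30 d = 132,600 Wh = 132.6 kWh
pool pump: 2000 W × 2.9 h × 30 d = 174,000 Wh = 174 kWh
Total energy = 50.69 + 8.698 + 524.4 + 132.6 + 174 = 890.4 kWh
Cost = 890.4 kWh × €0.139 = €123.76 ≈ €124

€124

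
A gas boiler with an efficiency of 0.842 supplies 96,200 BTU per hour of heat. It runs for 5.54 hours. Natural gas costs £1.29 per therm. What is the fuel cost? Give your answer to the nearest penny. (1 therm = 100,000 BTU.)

£8.17

Heat delivered = 96,200 BTU/h × 5.54 h = 532,948 BTU
Gas input = 532,948 / 0.842 = 632,955 BTU
= 632,955 / 100,000 = 6.33 therm
Cost = 6.33 × £1.29/therm = £8.17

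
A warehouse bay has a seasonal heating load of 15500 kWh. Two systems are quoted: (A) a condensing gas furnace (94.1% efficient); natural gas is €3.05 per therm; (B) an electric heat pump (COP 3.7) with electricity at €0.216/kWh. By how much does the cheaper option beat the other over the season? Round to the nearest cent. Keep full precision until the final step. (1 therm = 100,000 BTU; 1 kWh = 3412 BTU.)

Heat load = 15500 kWh × 3412 = 52,886,000 BTU
Gas: input = 52,886,000 / 0.941 = 56,201,913 BTU = 562 therm → 562 × €3.05 = €1,714.16
Heat pump: 52,886,000 BTU / 3412 = 15,500 kWh heat; / 3.7 = 4,189 kWh in → × €0.216 = €904.86
Difference = |€1,714.16 − €904.86| = €809.29

€809.29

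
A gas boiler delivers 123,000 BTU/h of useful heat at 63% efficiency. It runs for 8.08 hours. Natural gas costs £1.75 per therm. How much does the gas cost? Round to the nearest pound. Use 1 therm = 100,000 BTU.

£28

Heat delivered = 123,000 BTU/h × 8.08 h = 993,840 BTU
Gas input = 993,840 / 0.63 = 1,577,524 BTU
= 1,577,524 / 100,000 = 15.78 therm
Cost = 15.78 × £1.75/therm = £27.61 ≈ £28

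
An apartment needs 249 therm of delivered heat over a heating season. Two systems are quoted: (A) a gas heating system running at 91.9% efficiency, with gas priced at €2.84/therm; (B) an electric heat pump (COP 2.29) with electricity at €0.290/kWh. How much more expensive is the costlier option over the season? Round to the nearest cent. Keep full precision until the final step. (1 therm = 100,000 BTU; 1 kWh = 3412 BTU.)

Heat load = 249 therm × 100,000 = 24,900,000 BTU
Gas: input = 24,900,000 / 0.919 = 27,094,668 BTU = 270.9 therm → 270.9 × €2.84 = €769.49
Heat pump: 24,900,000 BTU / 3412 = 7,298 kWh heat; / 2.29 = 3,187 kWh in → × €0.290 = €924.17
Difference = |€769.49 − €924.17| = €154.68

€154.68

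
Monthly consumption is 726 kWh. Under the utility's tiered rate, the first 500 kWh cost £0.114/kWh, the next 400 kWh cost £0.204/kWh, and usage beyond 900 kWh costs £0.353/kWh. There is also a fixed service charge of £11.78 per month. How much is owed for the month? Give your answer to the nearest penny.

£114.88

First 500 kWh × £0.114 = £57.00
Next 226 kWh × £0.204 = £46.10
Remaining tier: 0 kWh (not reached)
Energy charge = £103.10; + service £11.78 = £114.88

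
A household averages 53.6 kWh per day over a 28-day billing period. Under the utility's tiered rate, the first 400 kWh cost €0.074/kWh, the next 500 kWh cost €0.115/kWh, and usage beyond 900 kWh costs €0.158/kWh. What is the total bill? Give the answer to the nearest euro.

Usage = 53.6 kWh/day × 28 days = 1500.8 kWh
First 400 kWh × €0.074 = €29.60
Next 500 kWh × €0.115 = €57.50
Remaining 600.8 kWh × €0.158 = €94.93
Total = €182.03 ≈ €182

€182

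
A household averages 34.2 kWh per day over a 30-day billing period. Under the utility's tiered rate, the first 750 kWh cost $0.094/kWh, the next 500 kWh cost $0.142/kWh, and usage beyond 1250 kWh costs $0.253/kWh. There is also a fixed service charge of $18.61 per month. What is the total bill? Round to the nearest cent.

Usage = 34.2 kWh/day × 30 days = 1026 kWh
First 750 kWh × $0.094 = $70.50
Next 276 kWh × $0.142 = $39.19
Remaining tier: 0 kWh (not reached)
Energy charge = $109.69; + service $18.61 = $128.30

$128.30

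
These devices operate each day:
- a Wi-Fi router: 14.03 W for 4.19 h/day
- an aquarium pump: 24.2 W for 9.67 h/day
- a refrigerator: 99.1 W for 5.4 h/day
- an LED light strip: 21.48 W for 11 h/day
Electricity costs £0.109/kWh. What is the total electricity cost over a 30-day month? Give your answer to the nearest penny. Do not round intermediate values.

£3.48

Wi-Fi router: 14.03 W × 4.19 h × 30 d = 1,764 Wh = 1.764 kWh
aquarium pump: 24.2 W × 9.67 h × 30 d = 7,020 Wh = 7.02 kWh
refrigerator: 99.1 W × 5.4 h × 30 d = 16,054 Wh = 16.05 kWh
LED light strip: 21.48 W × 11 h × 30 d = 7,088 Wh = 7.088 kWh
Total energy = 1.764 + 7.02 + 16.05 + 7.088 = 31.93 kWh
Cost = 31.93 kWh × £0.109 = £3.48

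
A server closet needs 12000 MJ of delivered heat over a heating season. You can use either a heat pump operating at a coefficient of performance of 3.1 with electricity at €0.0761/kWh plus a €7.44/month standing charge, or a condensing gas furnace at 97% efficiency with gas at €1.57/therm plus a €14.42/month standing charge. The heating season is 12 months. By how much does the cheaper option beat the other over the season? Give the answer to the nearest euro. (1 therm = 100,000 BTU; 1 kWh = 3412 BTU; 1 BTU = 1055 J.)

Heat load = 12000 MJ = 12,000,000,000 J / 1055 = 11,374,408 BTU
Gas: input = 11,374,408 / 0.97 = 11,726,193 BTU = 117.3 therm → 117.3 × €1.57 = €184.10; + 12 × €14.42 standing = €357.14
Heat pump: 11,374,408 BTU / 3412 = 3,334 kWh heat; / 3.1 = 1,075 kWh in → × €0.0761 = €81.84; + 12 × €7.44 standing = €171.12
Difference = |€357.14 − €171.12| = €186.03 ≈ €186

€186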